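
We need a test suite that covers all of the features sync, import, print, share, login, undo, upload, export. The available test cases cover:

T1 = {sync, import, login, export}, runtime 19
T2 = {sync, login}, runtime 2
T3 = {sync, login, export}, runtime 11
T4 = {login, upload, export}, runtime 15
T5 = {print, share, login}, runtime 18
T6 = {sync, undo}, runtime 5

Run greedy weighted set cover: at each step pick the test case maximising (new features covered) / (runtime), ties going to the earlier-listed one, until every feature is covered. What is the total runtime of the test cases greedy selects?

Pick 1: T2 adds 2 new (sync, login) at runtime 2 (ratio 2/2).
Pick 2: T6 adds 1 new (undo) at runtime 5 (ratio 1/5).
Pick 3: T4 adds 2 new (upload, export) at runtime 15 (ratio 2/15).
Pick 4: T5 adds 2 new (print, share) at runtime 18 (ratio 2/18).
Pick 5: T1 adds 1 new (import) at runtime 19 (ratio 1/19).
Greedy total runtime: 2 + 5 + 15 + 18 + 19 = 59. (The true optimum is 57, so greedy overshoots here.)

59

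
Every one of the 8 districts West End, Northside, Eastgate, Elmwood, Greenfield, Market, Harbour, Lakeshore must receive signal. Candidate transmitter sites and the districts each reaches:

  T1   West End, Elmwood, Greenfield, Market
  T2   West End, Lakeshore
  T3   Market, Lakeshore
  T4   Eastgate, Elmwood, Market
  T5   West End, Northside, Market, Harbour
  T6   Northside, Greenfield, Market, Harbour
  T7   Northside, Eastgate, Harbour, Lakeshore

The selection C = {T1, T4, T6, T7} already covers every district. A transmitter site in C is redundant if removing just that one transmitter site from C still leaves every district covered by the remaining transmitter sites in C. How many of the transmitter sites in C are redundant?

2

Drop T1: West End uncovered — not redundant.
Drop T4: the rest still cover every district — redundant.
Drop T6: the rest still cover every district — redundant.
Drop T7: Lakeshore uncovered — not redundant.
2 redundant: T4, T6.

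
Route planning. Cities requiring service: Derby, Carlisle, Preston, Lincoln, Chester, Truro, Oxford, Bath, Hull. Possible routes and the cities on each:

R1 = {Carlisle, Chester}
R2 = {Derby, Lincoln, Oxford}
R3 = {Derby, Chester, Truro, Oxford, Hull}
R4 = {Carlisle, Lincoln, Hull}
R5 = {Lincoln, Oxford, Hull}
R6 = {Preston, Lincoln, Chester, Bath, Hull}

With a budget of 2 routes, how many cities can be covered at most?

8

Choosing R3, R6 covers {Derby, Preston, Lincoln, Chester, Truro, Oxford, Bath, Hull} — 8 cities.
No choice of 2 routes does better; here Carlisle is left uncovered.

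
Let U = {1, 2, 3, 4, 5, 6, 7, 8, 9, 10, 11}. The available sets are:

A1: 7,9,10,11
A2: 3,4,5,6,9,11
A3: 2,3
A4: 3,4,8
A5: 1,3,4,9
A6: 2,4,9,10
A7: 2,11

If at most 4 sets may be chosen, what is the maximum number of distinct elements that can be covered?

10

Choosing A1, A2, A3, A4 covers {2, 3, 4, 5, 6, 7, 8, 9, 10, 11} — 10 elements.
No choice of 4 sets does better; here 1 is left uncovered.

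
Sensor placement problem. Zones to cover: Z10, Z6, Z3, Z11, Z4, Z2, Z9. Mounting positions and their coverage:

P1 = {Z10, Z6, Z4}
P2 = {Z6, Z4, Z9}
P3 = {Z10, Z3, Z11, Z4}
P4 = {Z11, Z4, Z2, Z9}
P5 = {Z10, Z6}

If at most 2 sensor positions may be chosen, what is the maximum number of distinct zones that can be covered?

Choosing P1, P4 covers {Z10, Z6, Z11, Z4, Z2, Z9} — 6 zones.
No choice of 2 sensor positions does better; here Z3 is left uncovered.

6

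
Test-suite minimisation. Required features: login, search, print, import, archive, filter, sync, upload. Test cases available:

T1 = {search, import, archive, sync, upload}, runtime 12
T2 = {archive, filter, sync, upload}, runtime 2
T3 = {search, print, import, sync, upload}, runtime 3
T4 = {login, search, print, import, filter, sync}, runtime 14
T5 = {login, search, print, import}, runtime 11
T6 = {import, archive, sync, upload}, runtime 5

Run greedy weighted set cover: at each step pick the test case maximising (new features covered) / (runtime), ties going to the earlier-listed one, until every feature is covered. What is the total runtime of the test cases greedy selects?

Pick 1: T2 adds 4 new (archive, filter, sync, upload) at runtime 2 (ratio 4/2).
Pick 2: T3 adds 3 new (search, print, import) at runtime 3 (ratio 3/3).
Pick 3: T5 adds 1 new (login) at runtime 11 (ratio 1/11).
Greedy total runtime: 2 + 3 + 11 = 16. (The true optimum is 13, so greedy overshoots here.)

16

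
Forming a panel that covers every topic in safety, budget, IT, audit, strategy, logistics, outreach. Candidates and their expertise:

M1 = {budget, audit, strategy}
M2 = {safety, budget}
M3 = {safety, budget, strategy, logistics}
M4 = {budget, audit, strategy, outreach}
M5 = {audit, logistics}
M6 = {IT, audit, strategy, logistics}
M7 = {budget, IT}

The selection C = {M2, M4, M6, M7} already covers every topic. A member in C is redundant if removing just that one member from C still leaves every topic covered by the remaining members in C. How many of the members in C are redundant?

1

Drop M2: safety uncovered — not redundant.
Drop M4: outreach uncovered — not redundant.
Drop M6: logistics uncovered — not redundant.
Drop M7: the rest still cover every topic — redundant.
1 redundant: M7.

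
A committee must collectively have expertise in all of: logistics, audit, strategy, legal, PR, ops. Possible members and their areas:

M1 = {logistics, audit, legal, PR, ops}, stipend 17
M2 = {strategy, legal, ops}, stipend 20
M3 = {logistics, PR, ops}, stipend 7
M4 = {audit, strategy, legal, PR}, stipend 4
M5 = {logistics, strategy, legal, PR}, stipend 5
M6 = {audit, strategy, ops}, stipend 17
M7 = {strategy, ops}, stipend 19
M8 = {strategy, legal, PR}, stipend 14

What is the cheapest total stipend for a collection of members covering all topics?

11

M3, M4 cover every topic at stipend 7 + 4 = 11.
Any cover uses at least 2 members; among all covering selections none totals below 11.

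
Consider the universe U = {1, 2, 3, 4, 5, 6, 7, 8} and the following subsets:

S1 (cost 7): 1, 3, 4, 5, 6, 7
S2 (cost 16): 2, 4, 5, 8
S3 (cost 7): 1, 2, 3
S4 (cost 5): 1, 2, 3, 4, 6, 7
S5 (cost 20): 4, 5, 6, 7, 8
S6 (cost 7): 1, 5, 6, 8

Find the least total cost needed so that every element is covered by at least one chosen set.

12

S4, S6 cover every element at cost 5 + 7 = 12.
Any cover uses at least 2 sets; among all covering selections none totals below 12.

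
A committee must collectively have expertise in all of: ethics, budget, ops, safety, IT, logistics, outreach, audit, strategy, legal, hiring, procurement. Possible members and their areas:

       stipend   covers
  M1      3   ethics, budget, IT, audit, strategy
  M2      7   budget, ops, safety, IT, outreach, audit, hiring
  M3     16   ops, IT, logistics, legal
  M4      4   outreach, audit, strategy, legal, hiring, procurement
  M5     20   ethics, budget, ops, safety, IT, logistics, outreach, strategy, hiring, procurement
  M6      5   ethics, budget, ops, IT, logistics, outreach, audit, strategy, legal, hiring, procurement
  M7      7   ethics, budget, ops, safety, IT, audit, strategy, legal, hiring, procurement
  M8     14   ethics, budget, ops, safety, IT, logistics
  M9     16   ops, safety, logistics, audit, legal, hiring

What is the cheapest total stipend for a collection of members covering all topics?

M2, M6 cover every topic at stipend 7 + 5 = 12.
Any cover uses at least 2 members; among all covering selections none totals below 12.

12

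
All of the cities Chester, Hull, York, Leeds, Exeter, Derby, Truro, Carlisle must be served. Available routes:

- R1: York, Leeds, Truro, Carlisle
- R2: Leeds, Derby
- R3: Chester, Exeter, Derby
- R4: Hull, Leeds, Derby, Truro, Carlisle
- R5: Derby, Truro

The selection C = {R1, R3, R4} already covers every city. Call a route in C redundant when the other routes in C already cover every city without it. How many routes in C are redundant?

Drop R1: York uncovered — not redundant.
Drop R3: Chester, Exeter uncovered — not redundant.
Drop R4: Hull uncovered — not redundant.
None of the routes in C is redundant.

0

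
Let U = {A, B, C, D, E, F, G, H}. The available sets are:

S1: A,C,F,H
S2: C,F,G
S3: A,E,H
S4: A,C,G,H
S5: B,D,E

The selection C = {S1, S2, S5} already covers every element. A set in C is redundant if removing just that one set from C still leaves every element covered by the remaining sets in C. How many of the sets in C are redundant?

Drop S1: A, H uncovered — not redundant.
Drop S2: G uncovered — not redundant.
Drop S5: B, D, E uncovered — not redundant.
None of the sets in C is redundant.

0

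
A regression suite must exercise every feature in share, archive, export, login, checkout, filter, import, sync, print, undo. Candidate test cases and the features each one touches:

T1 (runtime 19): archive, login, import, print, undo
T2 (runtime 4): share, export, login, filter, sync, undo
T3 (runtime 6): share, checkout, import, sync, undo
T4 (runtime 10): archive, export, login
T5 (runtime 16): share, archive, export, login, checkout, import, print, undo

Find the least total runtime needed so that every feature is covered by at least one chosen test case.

T2, T5 cover every feature at runtime 4 + 16 = 20.
Any cover uses at least 2 test cases; among all covering selections none totals below 20.

20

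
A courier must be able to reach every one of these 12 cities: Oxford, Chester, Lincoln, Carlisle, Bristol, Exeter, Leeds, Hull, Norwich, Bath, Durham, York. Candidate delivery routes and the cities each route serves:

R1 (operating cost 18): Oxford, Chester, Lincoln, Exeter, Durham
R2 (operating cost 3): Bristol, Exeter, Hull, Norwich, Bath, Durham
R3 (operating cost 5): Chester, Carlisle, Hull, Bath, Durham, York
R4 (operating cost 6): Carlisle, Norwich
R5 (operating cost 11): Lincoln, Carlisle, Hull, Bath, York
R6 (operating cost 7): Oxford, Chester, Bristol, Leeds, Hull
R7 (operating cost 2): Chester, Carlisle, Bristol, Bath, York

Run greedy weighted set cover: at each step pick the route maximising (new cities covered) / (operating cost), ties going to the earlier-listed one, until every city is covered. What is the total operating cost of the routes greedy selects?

Pick 1: R7 adds 5 new (Chester, Carlisle, Bristol, Bath, York) at operating cost 2 (ratio 5/2).
Pick 2: R2 adds 4 new (Exeter, Hull, Norwich, Durham) at operating cost 3 (ratio 4/3).
Pick 3: R6 adds 2 new (Oxford, Leeds) at operating cost 7 (ratio 2/7).
Pick 4: R5 adds 1 new (Lincoln) at operating cost 11 (ratio 1/11).
Greedy total operating cost: 2 + 3 + 7 + 11 = 23. (The true optimum is 21, so greedy overshoots here.)

23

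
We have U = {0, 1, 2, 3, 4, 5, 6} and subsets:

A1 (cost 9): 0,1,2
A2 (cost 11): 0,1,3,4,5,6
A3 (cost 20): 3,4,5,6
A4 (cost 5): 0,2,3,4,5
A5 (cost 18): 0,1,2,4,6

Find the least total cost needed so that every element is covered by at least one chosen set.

16

A2, A4 cover every element at cost 11 + 5 = 16.
Any cover uses at least 2 sets; among all covering selections none totals below 16.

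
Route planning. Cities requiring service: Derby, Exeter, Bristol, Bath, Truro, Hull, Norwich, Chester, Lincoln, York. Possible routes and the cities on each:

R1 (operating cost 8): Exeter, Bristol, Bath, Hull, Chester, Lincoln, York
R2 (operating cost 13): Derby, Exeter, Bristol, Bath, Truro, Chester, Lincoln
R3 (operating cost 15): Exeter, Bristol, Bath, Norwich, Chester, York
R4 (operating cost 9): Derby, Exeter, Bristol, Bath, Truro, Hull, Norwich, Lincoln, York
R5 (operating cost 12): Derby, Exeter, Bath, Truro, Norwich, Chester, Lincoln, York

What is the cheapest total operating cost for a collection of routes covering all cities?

17

R1, R4 cover every city at operating cost 8 + 9 = 17.
Any cover uses at least 2 routes; among all covering selections none totals below 17.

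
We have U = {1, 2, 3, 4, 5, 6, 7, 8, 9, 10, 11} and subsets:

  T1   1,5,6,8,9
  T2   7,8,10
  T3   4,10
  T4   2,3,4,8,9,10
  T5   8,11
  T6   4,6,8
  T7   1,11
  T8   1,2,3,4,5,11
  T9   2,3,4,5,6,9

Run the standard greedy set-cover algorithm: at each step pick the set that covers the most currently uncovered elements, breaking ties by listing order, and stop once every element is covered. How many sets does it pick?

Pick 1: T4 covers 6 new elements (2, 3, 4, 8, 9, 10).
Pick 2: T1 covers 3 new elements (1, 5, 6).
Pick 3: T2 covers 1 new elements (7).
Pick 4: T5 covers 1 new elements (11).
Greedy uses 4 sets. (The true minimum is 3.)

4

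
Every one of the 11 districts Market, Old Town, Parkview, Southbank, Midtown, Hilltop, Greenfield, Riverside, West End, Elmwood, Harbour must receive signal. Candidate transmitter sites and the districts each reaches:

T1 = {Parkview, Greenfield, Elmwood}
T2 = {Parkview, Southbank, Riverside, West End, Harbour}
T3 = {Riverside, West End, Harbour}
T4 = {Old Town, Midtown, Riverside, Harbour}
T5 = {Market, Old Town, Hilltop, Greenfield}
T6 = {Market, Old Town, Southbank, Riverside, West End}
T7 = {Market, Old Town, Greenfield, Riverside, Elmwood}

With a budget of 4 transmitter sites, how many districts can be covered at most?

11

Choosing T1, T2, T4, T5 covers {Market, Old Town, Parkview, Southbank, Midtown, Hilltop, Greenfield, Riverside, West End, Elmwood, Harbour} — 11 districts.
That is all 11 districts.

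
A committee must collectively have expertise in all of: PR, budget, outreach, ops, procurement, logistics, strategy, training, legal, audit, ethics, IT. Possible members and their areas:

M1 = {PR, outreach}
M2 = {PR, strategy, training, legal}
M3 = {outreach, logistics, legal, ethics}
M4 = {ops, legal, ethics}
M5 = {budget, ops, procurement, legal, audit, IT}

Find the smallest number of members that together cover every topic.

M2, M3, M5 together cover {PR, budget, outreach, ops, procurement, logistics, strategy, training, legal, audit, ethics, IT} — every topic.
No 2 of the 5 members cover everything (all 10 pairs fall short), so 3 is minimum.

3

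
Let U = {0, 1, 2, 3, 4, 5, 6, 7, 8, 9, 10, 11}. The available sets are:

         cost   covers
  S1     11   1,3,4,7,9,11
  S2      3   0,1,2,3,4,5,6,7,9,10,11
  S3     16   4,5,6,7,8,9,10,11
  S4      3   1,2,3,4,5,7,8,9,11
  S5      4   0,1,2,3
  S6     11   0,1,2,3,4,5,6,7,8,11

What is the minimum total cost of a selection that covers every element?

S2, S4 cover every element at cost 3 + 3 = 6.
Any cover uses at least 2 sets; among all covering selections none totals below 6.

6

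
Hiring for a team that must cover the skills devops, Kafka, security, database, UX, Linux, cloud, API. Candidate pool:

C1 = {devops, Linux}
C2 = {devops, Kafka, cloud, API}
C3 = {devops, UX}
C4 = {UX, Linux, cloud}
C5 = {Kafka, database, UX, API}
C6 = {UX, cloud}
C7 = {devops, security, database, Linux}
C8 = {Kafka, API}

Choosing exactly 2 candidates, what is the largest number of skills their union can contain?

7

Choosing C2, C7 covers {devops, Kafka, security, database, Linux, cloud, API} — 7 skills.
No choice of 2 candidates does better; here UX is left uncovered.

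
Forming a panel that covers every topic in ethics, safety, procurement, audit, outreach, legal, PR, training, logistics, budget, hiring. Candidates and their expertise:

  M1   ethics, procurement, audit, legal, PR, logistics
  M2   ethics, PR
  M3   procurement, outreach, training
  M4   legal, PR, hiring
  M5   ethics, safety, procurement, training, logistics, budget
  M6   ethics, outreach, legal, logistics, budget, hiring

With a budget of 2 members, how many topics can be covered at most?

Choosing M1, M5 covers {ethics, safety, procurement, audit, legal, PR, training, logistics, budget} — 9 topics.
No choice of 2 members does better; here outreach, hiring are left uncovered.

9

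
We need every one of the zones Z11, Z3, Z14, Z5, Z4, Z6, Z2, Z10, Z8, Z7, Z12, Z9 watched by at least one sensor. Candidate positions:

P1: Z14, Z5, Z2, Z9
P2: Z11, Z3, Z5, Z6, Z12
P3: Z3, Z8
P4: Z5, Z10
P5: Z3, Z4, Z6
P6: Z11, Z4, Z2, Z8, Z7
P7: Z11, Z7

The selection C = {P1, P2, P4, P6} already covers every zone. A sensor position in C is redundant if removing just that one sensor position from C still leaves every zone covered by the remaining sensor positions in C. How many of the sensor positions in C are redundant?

0

Drop P1: Z14, Z9 uncovered — not redundant.
Drop P2: Z3, Z6, Z12 uncovered — not redundant.
Drop P4: Z10 uncovered — not redundant.
Drop P6: Z4, Z8, Z7 uncovered — not redundant.
None of the sensor positions in C is redundant.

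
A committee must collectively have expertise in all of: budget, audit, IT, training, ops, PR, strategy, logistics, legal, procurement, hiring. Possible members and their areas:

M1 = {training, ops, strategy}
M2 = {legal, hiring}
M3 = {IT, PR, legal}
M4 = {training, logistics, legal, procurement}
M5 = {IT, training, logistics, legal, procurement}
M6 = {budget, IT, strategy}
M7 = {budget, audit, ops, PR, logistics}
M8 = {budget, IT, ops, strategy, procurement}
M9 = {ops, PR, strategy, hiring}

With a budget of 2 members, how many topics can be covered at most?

Choosing M5, M7 covers {budget, audit, IT, training, ops, PR, logistics, legal, procurement} — 9 topics.
No choice of 2 members does better; here strategy, hiring are left uncovered.

9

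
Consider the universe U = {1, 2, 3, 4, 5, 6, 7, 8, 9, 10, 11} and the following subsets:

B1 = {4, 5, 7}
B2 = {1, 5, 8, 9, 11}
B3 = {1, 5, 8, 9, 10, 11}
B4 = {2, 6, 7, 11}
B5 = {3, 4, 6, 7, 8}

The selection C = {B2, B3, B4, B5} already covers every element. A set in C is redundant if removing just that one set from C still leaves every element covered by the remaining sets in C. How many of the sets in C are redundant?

1

Drop B2: the rest still cover every element — redundant.
Drop B3: 10 uncovered — not redundant.
Drop B4: 2 uncovered — not redundant.
Drop B5: 3, 4 uncovered — not redundant.
1 redundant: B2.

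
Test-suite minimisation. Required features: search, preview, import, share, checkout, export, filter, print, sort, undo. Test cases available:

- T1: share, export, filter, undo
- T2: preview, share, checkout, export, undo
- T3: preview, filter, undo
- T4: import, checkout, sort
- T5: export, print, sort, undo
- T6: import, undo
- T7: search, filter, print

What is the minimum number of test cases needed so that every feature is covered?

3

T2, T4, T7 together cover {search, preview, import, share, checkout, export, filter, print, sort, undo} — every feature.
No 2 of the 7 test cases cover everything (all 21 pairs fall short), so 3 is minimum.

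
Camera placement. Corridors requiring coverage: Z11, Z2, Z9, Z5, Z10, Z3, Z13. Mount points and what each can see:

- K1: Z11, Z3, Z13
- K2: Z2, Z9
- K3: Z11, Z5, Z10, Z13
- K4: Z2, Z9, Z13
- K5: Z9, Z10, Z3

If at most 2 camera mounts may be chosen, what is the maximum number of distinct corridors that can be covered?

6

Choosing K2, K3 covers {Z11, Z2, Z9, Z5, Z10, Z13} — 6 corridors.
No choice of 2 camera mounts does better; here Z3 is left uncovered.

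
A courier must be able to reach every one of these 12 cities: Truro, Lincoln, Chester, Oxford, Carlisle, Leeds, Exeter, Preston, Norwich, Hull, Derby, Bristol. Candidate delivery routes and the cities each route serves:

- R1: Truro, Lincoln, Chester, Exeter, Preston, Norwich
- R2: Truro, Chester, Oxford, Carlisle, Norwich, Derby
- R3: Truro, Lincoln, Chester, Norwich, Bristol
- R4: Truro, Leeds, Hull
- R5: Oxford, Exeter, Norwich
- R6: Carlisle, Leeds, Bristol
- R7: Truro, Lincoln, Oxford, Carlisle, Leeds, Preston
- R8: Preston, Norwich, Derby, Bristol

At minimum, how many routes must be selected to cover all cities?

4

R1, R2, R3, R4 together cover {Truro, Lincoln, Chester, Oxford, Carlisle, Leeds, Exeter, Preston, Norwich, Hull, Derby, Bristol} — every city.
No 3 of the 8 routes cover everything (all 56 triples fall short), so 4 is minimum.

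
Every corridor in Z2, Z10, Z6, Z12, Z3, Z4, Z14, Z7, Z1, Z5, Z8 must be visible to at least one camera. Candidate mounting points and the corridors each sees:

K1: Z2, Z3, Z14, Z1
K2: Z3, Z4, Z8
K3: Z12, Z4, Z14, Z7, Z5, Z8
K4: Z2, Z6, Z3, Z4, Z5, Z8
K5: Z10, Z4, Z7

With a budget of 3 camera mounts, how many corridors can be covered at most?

Choosing K1, K3, K4 covers {Z2, Z6, Z12, Z3, Z4, Z14, Z7, Z1, Z5, Z8} — 10 corridors.
No choice of 3 camera mounts does better; here Z10 is left uncovered.

10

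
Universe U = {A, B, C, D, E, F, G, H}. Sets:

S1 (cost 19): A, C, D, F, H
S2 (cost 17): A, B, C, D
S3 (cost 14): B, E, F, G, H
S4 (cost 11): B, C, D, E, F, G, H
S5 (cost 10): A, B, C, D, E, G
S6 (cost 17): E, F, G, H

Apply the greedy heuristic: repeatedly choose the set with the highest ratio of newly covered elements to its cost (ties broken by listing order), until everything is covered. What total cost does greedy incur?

Pick 1: S4 adds 7 new (B, C, D, E, F, G, H) at cost 11 (ratio 7/11).
Pick 2: S5 adds 1 new (A) at cost 10 (ratio 1/10).
Greedy total cost: 11 + 10 = 21.

21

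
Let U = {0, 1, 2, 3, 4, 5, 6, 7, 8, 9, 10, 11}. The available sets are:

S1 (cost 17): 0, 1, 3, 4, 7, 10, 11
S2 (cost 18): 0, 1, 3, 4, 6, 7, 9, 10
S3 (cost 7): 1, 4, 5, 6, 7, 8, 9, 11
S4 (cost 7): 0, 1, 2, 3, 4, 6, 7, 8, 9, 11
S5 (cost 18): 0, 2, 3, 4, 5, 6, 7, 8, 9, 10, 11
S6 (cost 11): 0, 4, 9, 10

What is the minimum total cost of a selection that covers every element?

25

S3, S5 cover every element at cost 7 + 18 = 25.
Any cover uses at least 2 sets; among all covering selections none totals below 25.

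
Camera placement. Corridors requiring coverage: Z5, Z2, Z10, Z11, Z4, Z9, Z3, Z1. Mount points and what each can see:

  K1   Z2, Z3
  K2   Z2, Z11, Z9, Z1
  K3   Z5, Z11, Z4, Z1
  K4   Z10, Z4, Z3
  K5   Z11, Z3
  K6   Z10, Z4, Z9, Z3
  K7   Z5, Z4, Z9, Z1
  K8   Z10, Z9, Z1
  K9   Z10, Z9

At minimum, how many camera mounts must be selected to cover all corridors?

3

K1, K3, K6 together cover {Z5, Z2, Z10, Z11, Z4, Z9, Z3, Z1} — every corridor.
No 2 of the 9 camera mounts cover everything (all 36 pairs fall short), so 3 is minimum.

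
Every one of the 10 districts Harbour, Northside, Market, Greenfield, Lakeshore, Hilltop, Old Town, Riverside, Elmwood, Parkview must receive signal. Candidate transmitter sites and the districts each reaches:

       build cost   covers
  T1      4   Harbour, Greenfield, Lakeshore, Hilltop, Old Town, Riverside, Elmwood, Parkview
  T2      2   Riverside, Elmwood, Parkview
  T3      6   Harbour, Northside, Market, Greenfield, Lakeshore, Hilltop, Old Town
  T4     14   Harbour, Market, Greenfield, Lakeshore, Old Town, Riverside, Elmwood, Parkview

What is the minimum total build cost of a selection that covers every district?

T2, T3 cover every district at build cost 2 + 6 = 8.
Any cover uses at least 2 transmitter sites; among all covering selections none totals below 8.
Greedy by coverage-per-build cost would pick T1, T3 for 10 — worse than the optimum 8.

8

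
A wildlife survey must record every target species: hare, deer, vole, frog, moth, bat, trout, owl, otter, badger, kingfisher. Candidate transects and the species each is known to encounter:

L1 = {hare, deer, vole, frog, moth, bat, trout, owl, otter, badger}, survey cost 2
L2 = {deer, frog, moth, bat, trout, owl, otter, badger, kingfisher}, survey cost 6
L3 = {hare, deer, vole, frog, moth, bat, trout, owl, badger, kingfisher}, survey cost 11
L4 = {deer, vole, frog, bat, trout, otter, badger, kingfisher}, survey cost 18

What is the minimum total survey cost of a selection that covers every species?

8

L1, L2 cover every species at survey cost 2 + 6 = 8.
Any cover uses at least 2 transects; among all covering selections none totals below 8.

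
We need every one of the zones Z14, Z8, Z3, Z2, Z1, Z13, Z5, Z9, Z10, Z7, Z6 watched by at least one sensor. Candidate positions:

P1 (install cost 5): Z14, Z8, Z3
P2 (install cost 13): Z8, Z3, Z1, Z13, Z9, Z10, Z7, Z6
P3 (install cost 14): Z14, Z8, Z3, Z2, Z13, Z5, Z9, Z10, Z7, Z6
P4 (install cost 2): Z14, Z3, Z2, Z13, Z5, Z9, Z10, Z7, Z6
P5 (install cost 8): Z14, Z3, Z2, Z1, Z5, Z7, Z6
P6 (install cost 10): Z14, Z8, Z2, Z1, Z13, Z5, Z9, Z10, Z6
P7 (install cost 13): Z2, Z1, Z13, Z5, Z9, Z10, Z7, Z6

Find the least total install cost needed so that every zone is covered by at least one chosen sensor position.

P4, P6 cover every zone at install cost 2 + 10 = 12.
Any cover uses at least 2 sensor positions; among all covering selections none totals below 12.
Greedy by coverage-per-install cost would pick P4, P1, P5 for 15 — worse than the optimum 12.

12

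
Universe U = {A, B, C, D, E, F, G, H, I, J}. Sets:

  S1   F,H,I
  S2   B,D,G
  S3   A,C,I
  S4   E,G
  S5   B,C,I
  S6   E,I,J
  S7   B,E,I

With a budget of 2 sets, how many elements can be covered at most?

Choosing S1, S2 covers {B, D, F, G, H, I} — 6 elements.
No choice of 2 sets does better; here A, C, E, J are left uncovered.

6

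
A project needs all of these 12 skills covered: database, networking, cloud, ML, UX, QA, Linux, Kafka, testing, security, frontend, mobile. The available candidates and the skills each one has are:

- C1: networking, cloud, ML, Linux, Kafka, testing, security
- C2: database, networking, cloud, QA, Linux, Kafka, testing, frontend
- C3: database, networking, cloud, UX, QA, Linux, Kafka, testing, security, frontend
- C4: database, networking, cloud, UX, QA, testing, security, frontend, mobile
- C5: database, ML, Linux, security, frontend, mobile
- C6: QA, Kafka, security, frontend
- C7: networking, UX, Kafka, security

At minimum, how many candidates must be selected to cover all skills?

C1, C4 together cover {database, networking, cloud, ML, UX, QA, Linux, Kafka, testing, security, frontend, mobile} — every skill.
No single candidate contains all 12 skills, so 2 is optimal.

2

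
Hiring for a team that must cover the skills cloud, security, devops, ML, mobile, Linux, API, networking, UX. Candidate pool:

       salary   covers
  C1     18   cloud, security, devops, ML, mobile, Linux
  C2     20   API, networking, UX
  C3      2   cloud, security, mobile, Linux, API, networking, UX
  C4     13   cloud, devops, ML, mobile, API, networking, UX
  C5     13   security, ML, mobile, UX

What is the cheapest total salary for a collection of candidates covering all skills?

C3, C4 cover every skill at salary 2 + 13 = 15.
Any cover uses at least 2 candidates; among all covering selections none totals below 15.

15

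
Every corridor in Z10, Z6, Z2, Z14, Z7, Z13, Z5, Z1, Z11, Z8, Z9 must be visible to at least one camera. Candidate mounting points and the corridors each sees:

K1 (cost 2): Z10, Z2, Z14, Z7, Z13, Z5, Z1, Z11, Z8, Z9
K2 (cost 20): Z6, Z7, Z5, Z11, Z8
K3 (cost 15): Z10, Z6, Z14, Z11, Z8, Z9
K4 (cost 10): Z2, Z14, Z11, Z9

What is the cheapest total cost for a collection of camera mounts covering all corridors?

K1, K3 cover every corridor at cost 2 + 15 = 17.
Any cover uses at least 2 camera mounts; among all covering selections none totals below 17.

17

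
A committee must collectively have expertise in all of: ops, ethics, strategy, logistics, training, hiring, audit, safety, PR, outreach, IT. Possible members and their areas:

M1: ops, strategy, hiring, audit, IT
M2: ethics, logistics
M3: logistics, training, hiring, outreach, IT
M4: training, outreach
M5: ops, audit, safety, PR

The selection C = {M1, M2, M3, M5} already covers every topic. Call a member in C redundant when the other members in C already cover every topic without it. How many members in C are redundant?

Drop M1: strategy uncovered — not redundant.
Drop M2: ethics uncovered — not redundant.
Drop M3: training, outreach uncovered — not redundant.
Drop M5: safety, PR uncovered — not redundant.
None of the members in C is redundant.

0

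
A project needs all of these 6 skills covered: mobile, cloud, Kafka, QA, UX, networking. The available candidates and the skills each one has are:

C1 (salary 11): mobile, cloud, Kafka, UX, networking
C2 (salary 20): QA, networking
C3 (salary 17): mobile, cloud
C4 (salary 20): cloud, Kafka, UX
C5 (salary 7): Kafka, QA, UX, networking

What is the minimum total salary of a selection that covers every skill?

18

C1, C5 cover every skill at salary 11 + 7 = 18.
Any cover uses at least 2 candidates; among all covering selections none totals below 18.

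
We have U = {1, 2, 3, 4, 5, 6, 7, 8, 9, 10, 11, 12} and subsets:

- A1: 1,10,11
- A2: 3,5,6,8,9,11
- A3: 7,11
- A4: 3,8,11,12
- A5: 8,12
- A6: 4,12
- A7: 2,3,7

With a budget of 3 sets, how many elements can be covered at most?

10

Choosing A1, A2, A6 covers {1, 3, 4, 5, 6, 8, 9, 10, 11, 12} — 10 elements.
No choice of 3 sets does better; here 2, 7 are left uncovered.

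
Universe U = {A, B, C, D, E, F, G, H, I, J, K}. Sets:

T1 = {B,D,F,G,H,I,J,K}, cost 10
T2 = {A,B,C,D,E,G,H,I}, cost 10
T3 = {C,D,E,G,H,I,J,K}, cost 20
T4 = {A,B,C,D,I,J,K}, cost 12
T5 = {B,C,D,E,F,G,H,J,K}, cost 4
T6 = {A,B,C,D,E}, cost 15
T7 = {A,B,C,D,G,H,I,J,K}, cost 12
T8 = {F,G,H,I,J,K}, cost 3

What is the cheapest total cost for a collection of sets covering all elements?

13

T2, T8 cover every element at cost 10 + 3 = 13.
Any cover uses at least 2 sets; among all covering selections none totals below 13.
Greedy by coverage-per-cost would pick T5, T8, T2 for 17 — worse than the optimum 13.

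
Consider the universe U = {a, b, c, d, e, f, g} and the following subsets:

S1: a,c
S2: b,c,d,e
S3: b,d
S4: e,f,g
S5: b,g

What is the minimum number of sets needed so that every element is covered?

S1, S2, S4 together cover {a, b, c, d, e, f, g} — every element.
No 2 of the 5 sets cover everything (all 10 pairs fall short), so 3 is minimum.

3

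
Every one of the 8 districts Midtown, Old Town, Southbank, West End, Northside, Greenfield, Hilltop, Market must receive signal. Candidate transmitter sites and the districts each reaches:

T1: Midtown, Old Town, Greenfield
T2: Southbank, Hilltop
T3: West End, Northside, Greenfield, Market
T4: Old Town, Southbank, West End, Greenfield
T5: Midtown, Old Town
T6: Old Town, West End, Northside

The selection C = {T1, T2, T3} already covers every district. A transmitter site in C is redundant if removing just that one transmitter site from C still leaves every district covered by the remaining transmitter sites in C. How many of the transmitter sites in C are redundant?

0

Drop T1: Midtown, Old Town uncovered — not redundant.
Drop T2: Southbank, Hilltop uncovered — not redundant.
Drop T3: West End, Northside, Market uncovered — not redundant.
None of the transmitter sites in C is redundant.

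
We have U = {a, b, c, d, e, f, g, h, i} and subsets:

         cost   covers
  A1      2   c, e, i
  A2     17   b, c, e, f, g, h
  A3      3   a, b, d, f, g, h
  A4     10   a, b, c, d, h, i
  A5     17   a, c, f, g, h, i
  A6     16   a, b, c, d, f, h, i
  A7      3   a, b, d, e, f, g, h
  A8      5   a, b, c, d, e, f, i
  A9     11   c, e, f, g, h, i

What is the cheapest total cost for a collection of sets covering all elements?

A1, A3 cover every element at cost 2 + 3 = 5.
Any cover uses at least 2 sets; among all covering selections none totals below 5.

5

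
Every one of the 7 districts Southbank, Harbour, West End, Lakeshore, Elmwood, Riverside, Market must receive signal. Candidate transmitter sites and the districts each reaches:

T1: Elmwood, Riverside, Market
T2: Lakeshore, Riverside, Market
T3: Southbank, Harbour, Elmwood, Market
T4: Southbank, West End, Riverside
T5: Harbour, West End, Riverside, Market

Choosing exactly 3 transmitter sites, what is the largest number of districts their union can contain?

7

Choosing T2, T3, T4 covers {Southbank, Harbour, West End, Lakeshore, Elmwood, Riverside, Market} — 7 districts.
That is all 7 districts.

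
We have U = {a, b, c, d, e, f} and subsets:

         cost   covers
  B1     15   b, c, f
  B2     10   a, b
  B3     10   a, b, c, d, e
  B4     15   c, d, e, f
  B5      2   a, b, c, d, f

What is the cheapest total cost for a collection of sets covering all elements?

12

B3, B5 cover every element at cost 10 + 2 = 12.
Any cover uses at least 2 sets; among all covering selections none totals below 12.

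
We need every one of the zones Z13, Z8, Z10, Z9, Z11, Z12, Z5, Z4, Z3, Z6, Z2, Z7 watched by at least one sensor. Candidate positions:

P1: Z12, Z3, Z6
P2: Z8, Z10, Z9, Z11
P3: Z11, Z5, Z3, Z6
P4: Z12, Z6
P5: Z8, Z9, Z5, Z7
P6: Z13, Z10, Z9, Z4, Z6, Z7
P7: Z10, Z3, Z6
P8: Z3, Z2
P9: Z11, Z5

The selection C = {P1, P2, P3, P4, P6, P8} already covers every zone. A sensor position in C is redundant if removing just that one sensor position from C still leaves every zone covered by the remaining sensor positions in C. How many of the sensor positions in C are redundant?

Drop P1: the rest still cover every zone — redundant.
Drop P2: Z8 uncovered — not redundant.
Drop P3: Z5 uncovered — not redundant.
Drop P4: the rest still cover every zone — redundant.
Drop P6: Z13, Z4, Z7 uncovered — not redundant.
Drop P8: Z2 uncovered — not redundant.
2 redundant: P1, P4.

2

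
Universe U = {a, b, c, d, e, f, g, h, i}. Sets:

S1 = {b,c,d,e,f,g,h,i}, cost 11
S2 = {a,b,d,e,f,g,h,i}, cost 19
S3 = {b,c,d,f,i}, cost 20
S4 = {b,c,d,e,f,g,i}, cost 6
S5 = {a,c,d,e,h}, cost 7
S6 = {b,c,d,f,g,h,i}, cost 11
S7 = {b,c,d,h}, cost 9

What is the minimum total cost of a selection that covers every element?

S4, S5 cover every element at cost 6 + 7 = 13.
Any cover uses at least 2 sets; among all covering selections none totals below 13.

13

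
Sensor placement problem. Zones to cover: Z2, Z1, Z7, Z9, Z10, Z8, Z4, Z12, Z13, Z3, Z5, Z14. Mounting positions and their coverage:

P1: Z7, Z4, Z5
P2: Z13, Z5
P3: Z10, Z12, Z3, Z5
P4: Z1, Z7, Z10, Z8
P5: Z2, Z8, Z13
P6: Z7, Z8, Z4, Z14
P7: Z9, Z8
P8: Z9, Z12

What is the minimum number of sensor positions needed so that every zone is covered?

5

P3, P4, P5, P6, P7 together cover {Z2, Z1, Z7, Z9, Z10, Z8, Z4, Z12, Z13, Z3, Z5, Z14} — every zone.
No 4 of the 8 sensor positions cover everything (all 70 size-4 selections fall short), so 5 is minimum.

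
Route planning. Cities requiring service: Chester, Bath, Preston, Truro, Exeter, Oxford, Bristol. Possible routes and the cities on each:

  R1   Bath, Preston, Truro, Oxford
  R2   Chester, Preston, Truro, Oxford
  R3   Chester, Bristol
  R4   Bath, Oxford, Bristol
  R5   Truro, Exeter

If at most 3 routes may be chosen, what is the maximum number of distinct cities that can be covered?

Choosing R1, R3, R5 covers {Chester, Bath, Preston, Truro, Exeter, Oxford, Bristol} — 7 cities.
That is all 7 cities.

7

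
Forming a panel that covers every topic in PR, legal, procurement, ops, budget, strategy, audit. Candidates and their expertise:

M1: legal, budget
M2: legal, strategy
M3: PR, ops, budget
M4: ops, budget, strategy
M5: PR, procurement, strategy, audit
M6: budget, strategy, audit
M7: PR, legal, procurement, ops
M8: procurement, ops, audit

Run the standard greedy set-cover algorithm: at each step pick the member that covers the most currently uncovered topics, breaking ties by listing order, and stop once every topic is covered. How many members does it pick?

Pick 1: M5 covers 4 new topics (PR, procurement, strategy, audit).
Pick 2: M1 covers 2 new topics (legal, budget).
Pick 3: M3 covers 1 new topics (ops).
Greedy uses 3 members. (The true minimum is 2.)

3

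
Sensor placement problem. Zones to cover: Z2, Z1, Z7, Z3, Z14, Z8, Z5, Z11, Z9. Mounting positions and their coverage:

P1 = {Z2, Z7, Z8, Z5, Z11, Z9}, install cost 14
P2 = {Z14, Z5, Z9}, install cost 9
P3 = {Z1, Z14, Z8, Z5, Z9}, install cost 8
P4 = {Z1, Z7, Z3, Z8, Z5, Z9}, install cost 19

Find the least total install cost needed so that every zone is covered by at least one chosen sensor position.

P1, P3, P4 cover every zone at install cost 14 + 8 + 19 = 41.
Any cover uses at least 3 sensor positions; among all covering selections none totals below 41.

41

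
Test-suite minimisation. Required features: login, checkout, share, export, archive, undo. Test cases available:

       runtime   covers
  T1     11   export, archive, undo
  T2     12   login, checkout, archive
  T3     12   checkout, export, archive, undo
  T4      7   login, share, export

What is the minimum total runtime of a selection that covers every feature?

19

T3, T4 cover every feature at runtime 12 + 7 = 19.
Any cover uses at least 2 test cases; among all covering selections none totals below 19.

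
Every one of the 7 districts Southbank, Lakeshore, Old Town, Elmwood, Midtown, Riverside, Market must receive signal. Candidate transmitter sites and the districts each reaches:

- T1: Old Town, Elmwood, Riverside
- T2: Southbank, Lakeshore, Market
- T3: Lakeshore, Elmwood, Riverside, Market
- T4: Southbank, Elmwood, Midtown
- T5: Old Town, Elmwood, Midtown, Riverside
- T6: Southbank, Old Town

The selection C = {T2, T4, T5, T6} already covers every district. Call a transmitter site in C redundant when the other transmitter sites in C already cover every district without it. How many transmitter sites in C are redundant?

2

Drop T2: Lakeshore, Market uncovered — not redundant.
Drop T4: the rest still cover every district — redundant.
Drop T5: Riverside uncovered — not redundant.
Drop T6: the rest still cover every district — redundant.
2 redundant: T4, T6.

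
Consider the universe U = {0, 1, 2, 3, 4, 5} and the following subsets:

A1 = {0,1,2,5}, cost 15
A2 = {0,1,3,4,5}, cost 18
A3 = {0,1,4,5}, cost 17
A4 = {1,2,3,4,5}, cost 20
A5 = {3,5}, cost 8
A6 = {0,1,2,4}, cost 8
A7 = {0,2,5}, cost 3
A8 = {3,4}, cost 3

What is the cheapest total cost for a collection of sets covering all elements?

A6, A7, A8 cover every element at cost 8 + 3 + 3 = 14.
Any cover uses at least 2 sets; among all covering selections none totals below 14.

14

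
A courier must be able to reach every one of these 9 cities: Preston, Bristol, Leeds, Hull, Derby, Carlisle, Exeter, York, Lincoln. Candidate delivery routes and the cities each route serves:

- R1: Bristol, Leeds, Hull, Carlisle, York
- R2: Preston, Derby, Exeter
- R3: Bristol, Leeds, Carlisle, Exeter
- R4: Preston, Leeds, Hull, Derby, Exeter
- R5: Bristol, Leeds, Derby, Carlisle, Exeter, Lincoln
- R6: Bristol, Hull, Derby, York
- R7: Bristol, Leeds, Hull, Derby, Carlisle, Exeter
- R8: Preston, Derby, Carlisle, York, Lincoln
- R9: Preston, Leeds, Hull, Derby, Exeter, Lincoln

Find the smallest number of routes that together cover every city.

R1, R9 together cover {Preston, Bristol, Leeds, Hull, Derby, Carlisle, Exeter, York, Lincoln} — every city.
No single route contains all 9 cities, so 2 is optimal.

2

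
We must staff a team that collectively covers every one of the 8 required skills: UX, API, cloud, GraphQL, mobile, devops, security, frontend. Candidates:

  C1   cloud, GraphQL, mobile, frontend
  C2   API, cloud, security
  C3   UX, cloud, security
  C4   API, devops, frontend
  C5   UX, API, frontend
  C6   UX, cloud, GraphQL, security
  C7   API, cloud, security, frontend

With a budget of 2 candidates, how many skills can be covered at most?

7

Choosing C4, C6 covers {UX, API, cloud, GraphQL, devops, security, frontend} — 7 skills.
No choice of 2 candidates does better; here mobile is left uncovered.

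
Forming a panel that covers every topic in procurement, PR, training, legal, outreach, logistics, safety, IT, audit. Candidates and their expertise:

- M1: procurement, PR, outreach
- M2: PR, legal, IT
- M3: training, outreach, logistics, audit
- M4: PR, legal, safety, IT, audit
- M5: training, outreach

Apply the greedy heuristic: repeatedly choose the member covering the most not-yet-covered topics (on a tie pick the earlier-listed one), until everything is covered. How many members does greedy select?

3

Pick 1: M4 covers 5 new topics (PR, legal, safety, IT, audit).
Pick 2: M3 covers 3 new topics (training, outreach, logistics).
Pick 3: M1 covers 1 new topics (procurement).
Greedy uses 3 members.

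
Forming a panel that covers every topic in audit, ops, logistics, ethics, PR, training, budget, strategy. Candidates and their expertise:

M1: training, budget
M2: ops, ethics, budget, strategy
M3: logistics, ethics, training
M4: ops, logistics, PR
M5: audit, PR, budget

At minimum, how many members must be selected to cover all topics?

M2, M3, M5 together cover {audit, ops, logistics, ethics, PR, training, budget, strategy} — every topic.
No 2 of the 5 members cover everything (all 10 pairs fall short), so 3 is minimum.

3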